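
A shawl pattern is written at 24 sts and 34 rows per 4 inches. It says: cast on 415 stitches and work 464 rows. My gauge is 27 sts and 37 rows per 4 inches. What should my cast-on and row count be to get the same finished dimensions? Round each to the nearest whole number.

Stitches: 415 × 27/24 = 466.88 → 467.
Rows: 464 × 37/34 = 504.94 → 505.

Cast on 467 stitches; work 505 rows.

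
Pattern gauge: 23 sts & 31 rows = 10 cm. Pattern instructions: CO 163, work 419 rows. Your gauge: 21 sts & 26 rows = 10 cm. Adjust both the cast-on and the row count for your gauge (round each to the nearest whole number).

Stitches: 163 × 21/23 = 148.83 → 149.
Rows: 419 × 26/31 = 351.42 → 351.

Cast on 149 stitches; work 351 rows.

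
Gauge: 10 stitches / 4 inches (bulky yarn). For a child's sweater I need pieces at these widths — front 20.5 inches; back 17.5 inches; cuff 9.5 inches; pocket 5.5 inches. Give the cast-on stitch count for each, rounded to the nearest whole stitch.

front 51; back 44; cuff 24; pocket 14.

Rate = 10/4 = 2.5 sts per in.
front: 20.5 × 2.5 = 51.25 → 51.
back: 17.5 × 2.5 = 43.75 → 44.
cuff: 9.5 × 2.5 = 23.75 → 24.
pocket: 5.5 × 2.5 = 13.75 → 14.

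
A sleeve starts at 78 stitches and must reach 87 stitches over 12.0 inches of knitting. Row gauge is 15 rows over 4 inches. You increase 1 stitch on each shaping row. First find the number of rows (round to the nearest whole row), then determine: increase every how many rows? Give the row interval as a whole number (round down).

Increase every 5th row.

Rows = 12.0 × 3.75 = 45.0 → 45 rows.
Stitches to add: 9 → 9 shaping rows (at 1 st each).
45 / 9 = 5.00 → every 5 rows.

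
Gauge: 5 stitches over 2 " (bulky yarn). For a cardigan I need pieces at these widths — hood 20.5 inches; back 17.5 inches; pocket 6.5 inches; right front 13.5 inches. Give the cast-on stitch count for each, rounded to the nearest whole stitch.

Rate = 5/2 = 2.5 sts per in.
hood: 20.5 × 2.5 = 51.25 → 51.
back: 17.5 × 2.5 = 43.75 → 44.
pocket: 6.5 × 2.5 = 16.25 → 16.
right front: 13.5 × 2.5 = 33.75 → 34.

hood 51; back 44; pocket 16; right front 34.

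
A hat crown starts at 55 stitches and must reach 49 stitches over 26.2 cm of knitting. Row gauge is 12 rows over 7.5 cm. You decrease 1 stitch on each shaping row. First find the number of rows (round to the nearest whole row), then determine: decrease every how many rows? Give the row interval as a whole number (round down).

Decrease every 7th row.

Rows = 26.2 × 1.6 = 41.9 → 42 rows.
Stitches to remove: 6 → 6 shaping rows (at 1 st each).
42 / 6 = 7.00 → every 7 rows.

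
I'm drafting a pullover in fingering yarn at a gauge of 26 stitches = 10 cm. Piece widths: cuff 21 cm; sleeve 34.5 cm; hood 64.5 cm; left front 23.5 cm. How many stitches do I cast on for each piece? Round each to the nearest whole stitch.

cuff 55; sleeve 90; hood 168; left front 61.

Rate = 26/10 = 2.6 sts per cm.
cuff: 21 × 2.6 = 54.60 → 55.
sleeve: 34.5 × 2.6 = 89.70 → 90.
hood: 64.5 × 2.6 = 167.70 → 168.
left front: 23.5 × 2.6 = 61.10 → 61.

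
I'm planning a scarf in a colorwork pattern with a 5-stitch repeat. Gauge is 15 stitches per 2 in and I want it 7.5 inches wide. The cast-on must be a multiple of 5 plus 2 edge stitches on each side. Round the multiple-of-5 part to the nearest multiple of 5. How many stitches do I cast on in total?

Cast on 54 stitches.

15 / 2 = 7.5 sts per inch.
7.5 × 7.5 = 56.25 sts.
Less 4 edge sts → 52.25 for the repeat.
Nearest multiple of 5: 50.
Add back 4 edge sts → 54.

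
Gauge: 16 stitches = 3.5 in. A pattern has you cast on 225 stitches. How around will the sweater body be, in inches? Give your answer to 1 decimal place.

49.2 inches.

16 stitches / 3.5 inch = 4.571 stitches per inch.
225 / 4.571 = 49.22 inches.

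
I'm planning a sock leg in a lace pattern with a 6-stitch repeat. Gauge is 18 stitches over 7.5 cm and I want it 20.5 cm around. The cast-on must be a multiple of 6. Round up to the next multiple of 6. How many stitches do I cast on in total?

18 / 7.5 = 2.4 sts per cm.
20.5 × 2.4 = 49.20 sts.
Next multiple of 6: 54.

CO 54 sts.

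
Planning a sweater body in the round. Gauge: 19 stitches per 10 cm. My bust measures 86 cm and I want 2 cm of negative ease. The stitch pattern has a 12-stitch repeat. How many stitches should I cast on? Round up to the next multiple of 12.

Finished = 86 − 2 = 84 cm.
19 / 10 = 1.9 sts/cm.
84 × 1.9 = 159.60 sts.
Next multiple of 12: 168.

CO 168 sts.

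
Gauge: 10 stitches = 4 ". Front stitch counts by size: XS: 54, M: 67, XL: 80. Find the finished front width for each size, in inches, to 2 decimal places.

XS 21.60 inches; M 26.80 inches; XL 32.00 inches.

10/4 = 2.5 sts per in.
XS: 54 / 2.5 = 21.600 → 21.60 in.
M: 67 / 2.5 = 26.800 → 26.80 in.
XL: 80 / 2.5 = 32.000 → 32.00 in.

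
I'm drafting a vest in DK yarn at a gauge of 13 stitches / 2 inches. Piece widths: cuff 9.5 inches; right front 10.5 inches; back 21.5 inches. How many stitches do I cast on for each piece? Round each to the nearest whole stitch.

cuff 62; right front 68; back 140.

Rate = 13/2 = 6.5 sts per in.
cuff: 9.5 × 6.5 = 61.75 → 62.
right front: 10.5 × 6.5 = 68.25 → 68.
back: 21.5 × 6.5 = 139.75 → 140.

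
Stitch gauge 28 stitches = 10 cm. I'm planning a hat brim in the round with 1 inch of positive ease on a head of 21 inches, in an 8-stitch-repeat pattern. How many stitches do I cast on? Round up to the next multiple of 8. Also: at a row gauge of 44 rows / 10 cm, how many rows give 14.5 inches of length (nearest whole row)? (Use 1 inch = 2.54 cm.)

Cast on 160 stitches; work 162 rows.

Finished = 21 + 1 = 22 inches.
22 inches × 2.54 = 55.88 cm.
28/10 = 2.8 sts per cm; 55.88 × 2.8 = 156.46 sts.
Next multiple of 8 → 160.
14.5 inches = 36.83 cm; × 4.4 = 162.05 → 162 rows.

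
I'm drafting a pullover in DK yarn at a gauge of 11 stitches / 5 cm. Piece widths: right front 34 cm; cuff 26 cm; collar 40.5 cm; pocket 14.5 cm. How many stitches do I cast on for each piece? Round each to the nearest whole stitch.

Rate = 11/5 = 2.2 sts per cm.
right front: 34 × 2.2 = 74.80 → 75.
cuff: 26 × 2.2 = 57.20 → 57.
collar: 40.5 × 2.2 = 89.10 → 89.
pocket: 14.5 × 2.2 = 31.90 → 32.

right front 75; cuff 57; collar 89; pocket 32.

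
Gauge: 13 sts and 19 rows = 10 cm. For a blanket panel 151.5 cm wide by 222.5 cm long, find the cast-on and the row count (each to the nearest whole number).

Cast on 197 stitches and work 423 rows.

Stitch gauge = 13/10 = 1.3 sts/cm; 151.5 × 1.3 = 196.95 → 197 sts.
Row gauge = 19/10 = 1.9 rows/cm; 222.5 × 1.9 = 422.75 → 423 rows.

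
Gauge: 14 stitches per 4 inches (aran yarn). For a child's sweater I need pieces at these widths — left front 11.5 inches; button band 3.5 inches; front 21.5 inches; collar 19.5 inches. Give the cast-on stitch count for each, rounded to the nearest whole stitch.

Rate = 14/4 = 3.5 sts per in.
left front: 11.5 × 3.5 = 40.25 → 40.
button band: 3.5 × 3.5 = 12.25 → 12.
front: 21.5 × 3.5 = 75.25 → 75.
collar: 19.5 × 3.5 = 68.25 → 68.

left front 40; button band 12; front 75; collar 68.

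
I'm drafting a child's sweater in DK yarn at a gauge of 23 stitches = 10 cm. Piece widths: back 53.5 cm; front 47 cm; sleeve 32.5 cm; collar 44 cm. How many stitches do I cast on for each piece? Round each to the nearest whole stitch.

Rate = 23/10 = 2.3 sts per cm.
back: 53.5 × 2.3 = 123.05 → 123.
front: 47 × 2.3 = 108.10 → 108.
sleeve: 32.5 × 2.3 = 74.75 → 75.
collar: 44 × 2.3 = 101.20 → 101.

back 123; front 108; sleeve 75; collar 101.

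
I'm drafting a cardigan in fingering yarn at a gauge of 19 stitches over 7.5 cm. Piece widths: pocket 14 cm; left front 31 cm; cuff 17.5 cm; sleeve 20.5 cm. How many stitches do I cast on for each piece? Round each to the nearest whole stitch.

Rate = 19/7.5 = 2.533 sts per cm.
pocket: 14 × 2.533 = 35.47 → 35.
left front: 31 × 2.533 = 78.53 → 79.
cuff: 17.5 × 2.533 = 44.33 → 44.
sleeve: 20.5 × 2.533 = 51.93 → 52.

pocket 35; left front 79; cuff 44; sleeve 52.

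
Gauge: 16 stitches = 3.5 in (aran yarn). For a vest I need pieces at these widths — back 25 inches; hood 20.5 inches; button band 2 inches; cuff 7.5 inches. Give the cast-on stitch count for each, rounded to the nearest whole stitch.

Rate = 16/3.5 = 4.571 sts per in.
back: 25 × 4.571 = 114.29 → 114.
hood: 20.5 × 4.571 = 93.71 → 94.
button band: 2 × 4.571 = 9.14 → 9.
cuff: 7.5 × 4.571 = 34.29 → 34.

back 114; hood 94; button band 9; cuff 34.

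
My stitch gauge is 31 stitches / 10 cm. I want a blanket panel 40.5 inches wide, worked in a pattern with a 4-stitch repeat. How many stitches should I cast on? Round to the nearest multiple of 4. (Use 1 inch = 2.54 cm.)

40.5 in = 40.5 × 2.54 = 102.87 cm.
31 / 10 = 3.1 sts/cm.
102.87 × 3.1 = 318.90 sts.
→ 320.

CO 320 sts.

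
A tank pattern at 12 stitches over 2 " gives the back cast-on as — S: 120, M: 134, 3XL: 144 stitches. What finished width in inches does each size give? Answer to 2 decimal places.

12/2 = 6 sts per in.
S: 120 / 6 = 20.000 → 20.00 in.
M: 134 / 6 = 22.333 → 22.33 in.
3XL: 144 / 6 = 24.000 → 24.00 in.

S 20.00 inches; M 22.33 inches; 3XL 24.00 inches.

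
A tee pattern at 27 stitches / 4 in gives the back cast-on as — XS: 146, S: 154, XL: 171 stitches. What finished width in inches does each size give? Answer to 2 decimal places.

XS 21.63 inches; S 22.81 inches; XL 25.33 inches.

27/4 = 6.75 sts per in.
XS: 146 / 6.75 = 21.630 → 21.63 in.
S: 154 / 6.75 = 22.815 → 22.81 in.
XL: 171 / 6.75 = 25.333 → 25.33 in.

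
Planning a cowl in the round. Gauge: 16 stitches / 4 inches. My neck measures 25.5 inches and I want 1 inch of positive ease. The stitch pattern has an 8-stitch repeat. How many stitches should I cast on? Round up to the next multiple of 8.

Cast on 112 stitches.

Finished = 25.5 + 1 = 26.5 inches.
16 / 4 = 4 sts/in.
26.5 × 4 = 106.00 sts.
Next multiple of 8: 112.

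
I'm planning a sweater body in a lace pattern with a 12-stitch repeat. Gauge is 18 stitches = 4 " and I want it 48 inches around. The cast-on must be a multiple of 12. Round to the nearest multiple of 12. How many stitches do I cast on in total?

Cast on 216 stitches.

18 / 4 = 4.5 sts per inch.
48 × 4.5 = 216.00 sts.
Nearest multiple of 12: 216.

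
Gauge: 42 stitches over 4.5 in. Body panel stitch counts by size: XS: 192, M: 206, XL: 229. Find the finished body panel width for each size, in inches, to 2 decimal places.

XS 20.57 inches; M 22.07 inches; XL 24.54 inches.

42/4.5 = 9.333 sts per in.
XS: 192 / 9.333 = 20.571 → 20.57 in.
M: 206 / 9.333 = 22.071 → 22.07 in.
XL: 229 / 9.333 = 24.536 → 24.54 in.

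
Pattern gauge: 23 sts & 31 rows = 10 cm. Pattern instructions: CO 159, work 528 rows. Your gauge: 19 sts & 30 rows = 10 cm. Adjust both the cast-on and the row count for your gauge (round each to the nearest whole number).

Stitches: 159 × 19/23 = 131.35 → 131.
Rows: 528 × 30/31 = 510.97 → 511.

Cast on 131 stitches; work 511 rows.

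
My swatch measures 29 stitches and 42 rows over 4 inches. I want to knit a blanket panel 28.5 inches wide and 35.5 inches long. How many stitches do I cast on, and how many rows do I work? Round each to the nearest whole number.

Stitch gauge = 29/4 = 7.25 sts/in; 28.5 × 7.25 = 206.62 → 207 sts.
Row gauge = 42/4 = 10.5 rows/in; 35.5 × 10.5 = 372.75 → 373 rows.

Cast on 207 stitches and work 373 rows.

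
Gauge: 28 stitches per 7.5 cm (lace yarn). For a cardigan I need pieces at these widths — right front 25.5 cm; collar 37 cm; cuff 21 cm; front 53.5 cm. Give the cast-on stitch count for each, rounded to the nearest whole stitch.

Rate = 28/7.5 = 3.733 sts per cm.
right front: 25.5 × 3.733 = 95.20 → 95.
collar: 37 × 3.733 = 138.13 → 138.
cuff: 21 × 3.733 = 78.40 → 78.
front: 53.5 × 3.733 = 199.73 → 200.

right front 95; collar 138; cuff 78; front 200.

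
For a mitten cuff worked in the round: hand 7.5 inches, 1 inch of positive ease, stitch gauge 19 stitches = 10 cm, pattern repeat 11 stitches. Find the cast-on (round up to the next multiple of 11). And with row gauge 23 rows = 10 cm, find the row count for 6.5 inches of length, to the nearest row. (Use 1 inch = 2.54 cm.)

Cast on 44 stitches; work 38 rows.

Finished = 7.5 + 1 = 8.5 inches.
8.5 inches × 2.54 = 21.59 cm.
19/10 = 1.9 sts per cm; 21.59 × 1.9 = 41.02 sts.
Next multiple of 11 → 44.
6.5 inches = 16.51 cm; × 2.3 = 37.97 → 38 rows.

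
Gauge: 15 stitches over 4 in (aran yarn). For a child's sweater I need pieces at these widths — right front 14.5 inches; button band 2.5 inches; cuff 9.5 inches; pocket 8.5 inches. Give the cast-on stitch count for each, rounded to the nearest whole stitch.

right front 54; button band 9; cuff 36; pocket 32.

Rate = 15/4 = 3.75 sts per in.
right front: 14.5 × 3.75 = 54.38 → 54.
button band: 2.5 × 3.75 = 9.38 → 9.
cuff: 9.5 × 3.75 = 35.62 → 36.
pocket: 8.5 × 3.75 = 31.88 → 32.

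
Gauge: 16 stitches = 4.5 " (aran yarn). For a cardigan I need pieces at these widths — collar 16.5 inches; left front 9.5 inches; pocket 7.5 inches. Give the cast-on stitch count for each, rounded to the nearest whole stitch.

Rate = 16/4.5 = 3.556 sts per in.
collar: 16.5 × 3.556 = 58.67 → 59.
left front: 9.5 × 3.556 = 33.78 → 34.
pocket: 7.5 × 3.556 = 26.67 → 27.

collar 59; left front 34; pocket 27.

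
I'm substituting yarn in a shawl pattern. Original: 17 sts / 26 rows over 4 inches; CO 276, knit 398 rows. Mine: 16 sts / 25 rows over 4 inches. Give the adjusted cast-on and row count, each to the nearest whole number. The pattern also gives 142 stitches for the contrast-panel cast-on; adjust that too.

Stitches: 276 × 16/17 = 259.76 → 260.
Rows: 398 × 25/26 = 382.69 → 383.
contrast-panel cast-on: 142 × 16/17 = 133.65 → 134.

Cast on 260 stitches; work 383 rows; contrast-panel cast-on 134 stitches.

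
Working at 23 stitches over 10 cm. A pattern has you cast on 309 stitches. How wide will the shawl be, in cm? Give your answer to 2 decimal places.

134.35 cm.

23 stitches / 10 cm = 2.3 stitches per cm.
309 / 2.3 = 134.348 cm.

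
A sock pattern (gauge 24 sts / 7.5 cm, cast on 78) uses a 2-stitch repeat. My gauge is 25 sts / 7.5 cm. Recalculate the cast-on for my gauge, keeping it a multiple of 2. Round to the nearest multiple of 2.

82 stitches.

78 × 25 / 24 = 81.25.
Nearest multiple of 2: 82.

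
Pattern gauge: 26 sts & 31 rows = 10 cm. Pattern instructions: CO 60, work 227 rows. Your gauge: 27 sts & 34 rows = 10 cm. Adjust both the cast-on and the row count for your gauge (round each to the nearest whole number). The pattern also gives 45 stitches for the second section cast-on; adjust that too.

Cast on 62 stitches; work 249 rows; second section cast-on 47 stitches.

Stitches: 60 × 27/26 = 62.31 → 62.
Rows: 227 × 34/31 = 248.97 → 249.
second section cast-on: 45 × 27/26 = 46.73 → 47.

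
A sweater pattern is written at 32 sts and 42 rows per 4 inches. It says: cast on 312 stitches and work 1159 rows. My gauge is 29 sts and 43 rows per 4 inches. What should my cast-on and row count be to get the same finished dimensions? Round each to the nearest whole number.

Stitches: 312 × 29/32 = 282.75 → 283.
Rows: 1159 × 43/42 = 1186.60 → 1187.

Cast on 283 stitches; work 1187 rows.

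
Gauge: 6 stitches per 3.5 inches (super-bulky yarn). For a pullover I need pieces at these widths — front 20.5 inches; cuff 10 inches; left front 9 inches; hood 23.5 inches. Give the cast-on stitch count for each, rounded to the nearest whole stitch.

Rate = 6/3.5 = 1.714 sts per in.
front: 20.5 × 1.714 = 35.14 → 35.
cuff: 10 × 1.714 = 17.14 → 17.
left front: 9 × 1.714 = 15.43 → 15.
hood: 23.5 × 1.714 = 40.29 → 40.

front 35; cuff 17; left front 15; hood 40.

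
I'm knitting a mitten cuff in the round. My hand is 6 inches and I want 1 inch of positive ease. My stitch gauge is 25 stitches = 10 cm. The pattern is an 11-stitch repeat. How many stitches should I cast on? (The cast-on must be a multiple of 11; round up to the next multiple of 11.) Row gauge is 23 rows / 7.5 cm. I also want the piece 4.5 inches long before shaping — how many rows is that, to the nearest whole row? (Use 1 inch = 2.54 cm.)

Cast on 55 stitches; work 35 rows.

Finished = 6 + 1 = 7 inches.
7 inches × 2.54 = 17.78 cm.
25/10 = 2.5 sts per cm; 17.78 × 2.5 = 44.45 sts.
Next multiple of 11 → 55.
4.5 inches = 11.43 cm; × 3.067 = 35.05 → 35 rows.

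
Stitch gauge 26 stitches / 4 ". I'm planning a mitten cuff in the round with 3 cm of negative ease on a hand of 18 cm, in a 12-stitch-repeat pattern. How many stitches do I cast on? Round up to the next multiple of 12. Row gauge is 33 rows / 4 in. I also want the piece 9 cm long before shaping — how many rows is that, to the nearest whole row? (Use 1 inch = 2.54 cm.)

Cast on 48 stitches; work 29 rows.

Finished = 18 − 3 = 15 cm.
15 cm × 1/2.54 = 5.91 inches.
26/4 = 6.5 sts per in; 5.91 × 6.5 = 38.39 sts.
Next multiple of 12 → 48.
9 cm = 3.54 inches; × 8.25 = 29.23 → 29 rows.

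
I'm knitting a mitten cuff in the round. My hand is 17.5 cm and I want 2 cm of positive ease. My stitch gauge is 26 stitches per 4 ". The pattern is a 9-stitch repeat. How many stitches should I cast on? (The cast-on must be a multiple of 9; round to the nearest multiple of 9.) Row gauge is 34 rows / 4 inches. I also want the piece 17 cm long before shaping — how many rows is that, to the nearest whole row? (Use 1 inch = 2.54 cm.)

Finished = 17.5 + 2 = 19.5 cm.
19.5 cm × 1/2.54 = 7.68 inches.
26/4 = 6.5 sts per in; 7.68 × 6.5 = 49.90 sts.
Nearest multiple of 9 → 54.
17 cm = 6.69 inches; × 8.5 = 56.89 → 57 rows.

Cast on 54 stitches; work 57 rows.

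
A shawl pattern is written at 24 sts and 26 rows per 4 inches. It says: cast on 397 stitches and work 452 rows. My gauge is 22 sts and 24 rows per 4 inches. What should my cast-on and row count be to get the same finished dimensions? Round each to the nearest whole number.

Cast on 364 stitches; work 417 rows.

Stitches: 397 × 22/24 = 363.92 → 364.
Rows: 452 × 24/26 = 417.23 → 417.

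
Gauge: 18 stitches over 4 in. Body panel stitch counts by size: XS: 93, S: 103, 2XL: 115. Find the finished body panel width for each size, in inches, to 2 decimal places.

XS 20.67 inches; S 22.89 inches; 2XL 25.56 inches.

18/4 = 4.5 sts per in.
XS: 93 / 4.5 = 20.667 → 20.67 in.
S: 103 / 4.5 = 22.889 → 22.89 in.
2XL: 115 / 4.5 = 25.556 → 25.56 in.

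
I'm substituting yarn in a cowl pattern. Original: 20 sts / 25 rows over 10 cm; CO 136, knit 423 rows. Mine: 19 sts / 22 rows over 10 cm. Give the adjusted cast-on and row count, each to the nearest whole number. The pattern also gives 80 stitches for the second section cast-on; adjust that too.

Cast on 129 stitches; work 372 rows; second section cast-on 76 stitches.

Stitches: 136 × 19/20 = 129.20 → 129.
Rows: 423 × 22/25 = 372.24 → 372.
second section cast-on: 80 × 19/20 = 76.00 → 76.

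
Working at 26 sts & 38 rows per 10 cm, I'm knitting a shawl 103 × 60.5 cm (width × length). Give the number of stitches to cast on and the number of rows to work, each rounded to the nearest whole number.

Cast on 268 stitches and work 230 rows.

Stitch gauge = 26/10 = 2.6 sts/cm; 103 × 2.6 = 267.80 → 268 sts.
Row gauge = 38/10 = 3.8 rows/cm; 60.5 × 3.8 = 229.90 → 230 rows.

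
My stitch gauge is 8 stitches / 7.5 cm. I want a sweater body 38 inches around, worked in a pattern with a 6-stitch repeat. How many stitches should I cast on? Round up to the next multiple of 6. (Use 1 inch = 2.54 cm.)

CO 108 sts.

38 in = 38 × 2.54 = 96.52 cm.
8 / 7.5 = 1.067 sts/cm.
96.52 × 1.067 = 102.95 sts.
→ 108.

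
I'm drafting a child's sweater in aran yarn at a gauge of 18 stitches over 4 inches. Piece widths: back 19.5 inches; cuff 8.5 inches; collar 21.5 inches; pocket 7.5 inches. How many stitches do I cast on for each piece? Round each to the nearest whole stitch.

back 88; cuff 38; collar 97; pocket 34.

Rate = 18/4 = 4.5 sts per in.
back: 19.5 × 4.5 = 87.75 → 88.
cuff: 8.5 × 4.5 = 38.25 → 38.
collar: 21.5 × 4.5 = 96.75 → 97.
pocket: 7.5 × 4.5 = 33.75 → 34.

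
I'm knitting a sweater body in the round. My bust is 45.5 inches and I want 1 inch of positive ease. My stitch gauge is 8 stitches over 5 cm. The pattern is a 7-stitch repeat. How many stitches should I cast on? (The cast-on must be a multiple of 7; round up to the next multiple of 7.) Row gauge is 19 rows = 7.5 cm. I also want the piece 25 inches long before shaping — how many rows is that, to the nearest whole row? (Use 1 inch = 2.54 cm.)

Finished = 45.5 + 1 = 46.5 inches.
46.5 inches × 2.54 = 118.11 cm.
8/5 = 1.6 sts per cm; 118.11 × 1.6 = 188.98 sts.
Next multiple of 7 → 189.
25 inches = 63.50 cm; × 2.533 = 160.87 → 161 rows.

Cast on 189 stitches; work 161 rows.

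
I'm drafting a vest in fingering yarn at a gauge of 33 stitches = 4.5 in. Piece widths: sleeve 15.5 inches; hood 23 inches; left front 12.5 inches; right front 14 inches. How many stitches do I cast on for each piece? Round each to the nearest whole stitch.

sleeve 114; hood 169; left front 92; right front 103.

Rate = 33/4.5 = 7.333 sts per in.
sleeve: 15.5 × 7.333 = 113.67 → 114.
hood: 23 × 7.333 = 168.67 → 169.
left front: 12.5 × 7.333 = 91.67 → 92.
right front: 14 × 7.333 = 102.67 → 103.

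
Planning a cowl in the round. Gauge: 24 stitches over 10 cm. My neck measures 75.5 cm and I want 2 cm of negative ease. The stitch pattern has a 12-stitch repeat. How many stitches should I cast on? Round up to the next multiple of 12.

Finished = 75.5 − 2 = 73.5 cm.
24 / 10 = 2.4 sts/cm.
73.5 × 2.4 = 176.40 sts.
Next multiple of 12: 180.

180 stitches.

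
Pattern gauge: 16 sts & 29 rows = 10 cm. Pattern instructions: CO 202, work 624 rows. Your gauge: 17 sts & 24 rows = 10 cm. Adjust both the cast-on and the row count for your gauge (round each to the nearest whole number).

Cast on 215 stitches; work 516 rows.

Stitches: 202 × 17/16 = 214.62 → 215.
Rows: 624 × 24/29 = 516.41 → 516.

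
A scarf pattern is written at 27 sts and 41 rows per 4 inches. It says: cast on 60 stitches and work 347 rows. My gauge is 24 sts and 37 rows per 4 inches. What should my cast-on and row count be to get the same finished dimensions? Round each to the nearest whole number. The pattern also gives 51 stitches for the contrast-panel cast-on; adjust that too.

Cast on 53 stitches; work 313 rows; contrast-panel cast-on 45 stitches.

Stitches: 60 × 24/27 = 53.33 → 53.
Rows: 347 × 37/41 = 313.15 → 313.
contrast-panel cast-on: 51 × 24/27 = 45.33 → 45.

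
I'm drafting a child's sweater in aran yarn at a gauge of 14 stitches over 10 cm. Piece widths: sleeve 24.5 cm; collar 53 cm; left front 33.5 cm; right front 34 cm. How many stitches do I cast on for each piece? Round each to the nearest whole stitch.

sleeve 34; collar 74; left front 47; right front 48.

Rate = 14/10 = 1.4 sts per cm.
sleeve: 24.5 × 1.4 = 34.30 → 34.
collar: 53 × 1.4 = 74.20 → 74.
left front: 33.5 × 1.4 = 46.90 → 47.
right front: 34 × 1.4 = 47.60 → 48.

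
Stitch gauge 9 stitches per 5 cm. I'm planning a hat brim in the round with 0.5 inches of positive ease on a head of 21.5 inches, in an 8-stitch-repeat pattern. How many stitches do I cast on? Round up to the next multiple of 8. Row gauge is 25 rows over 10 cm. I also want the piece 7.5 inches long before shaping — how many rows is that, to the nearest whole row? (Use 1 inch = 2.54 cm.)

Cast on 104 stitches; work 48 rows.

Finished = 21.5 + 0.5 = 22 inches.
22 inches × 2.54 = 55.88 cm.
9/5 = 1.8 sts per cm; 55.88 × 1.8 = 100.58 sts.
Next multiple of 8 → 104.
7.5 inches = 19.05 cm; × 2.5 = 47.62 → 48 rows.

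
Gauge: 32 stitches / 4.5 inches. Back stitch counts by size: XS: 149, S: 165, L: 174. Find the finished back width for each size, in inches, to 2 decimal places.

32/4.5 = 7.111 sts per in.
XS: 149 / 7.111 = 20.953 → 20.95 in.
S: 165 / 7.111 = 23.203 → 23.20 in.
L: 174 / 7.111 = 24.469 → 24.47 in.

XS 20.95 inches; S 23.20 inches; L 24.47 inches.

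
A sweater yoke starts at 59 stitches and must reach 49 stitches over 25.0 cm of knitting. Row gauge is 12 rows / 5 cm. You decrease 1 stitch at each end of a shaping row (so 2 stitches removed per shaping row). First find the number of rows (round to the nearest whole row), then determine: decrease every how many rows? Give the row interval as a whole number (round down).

Rows = 25.0 × 2.4 = 60.0 → 60 rows.
Stitches to remove: 10 → 5 shaping rows (at 2 st each).
60 / 5 = 12.00 → every 12 rows.

Decrease every 12th row.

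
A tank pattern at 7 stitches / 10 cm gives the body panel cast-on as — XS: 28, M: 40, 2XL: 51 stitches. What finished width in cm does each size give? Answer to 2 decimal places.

XS 40.00 cm; M 57.14 cm; 2XL 72.86 cm.

7/10 = 0.7 sts per cm.
XS: 28 / 0.7 = 40.000 → 40.00 cm.
M: 40 / 0.7 = 57.143 → 57.14 cm.
2XL: 51 / 0.7 = 72.857 → 72.86 cm.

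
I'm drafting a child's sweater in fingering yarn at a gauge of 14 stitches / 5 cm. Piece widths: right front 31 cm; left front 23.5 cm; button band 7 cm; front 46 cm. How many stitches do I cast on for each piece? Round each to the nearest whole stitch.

right front 87; left front 66; button band 20; front 129.

Rate = 14/5 = 2.8 sts per cm.
right front: 31 × 2.8 = 86.80 → 87.
left front: 23.5 × 2.8 = 65.80 → 66.
button band: 7 × 2.8 = 19.60 → 20.
front: 46 × 2.8 = 128.80 → 129.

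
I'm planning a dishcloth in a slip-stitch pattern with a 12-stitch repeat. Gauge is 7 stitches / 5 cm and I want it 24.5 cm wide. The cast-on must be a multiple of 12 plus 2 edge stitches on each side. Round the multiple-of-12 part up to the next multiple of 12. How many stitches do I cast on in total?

7 / 5 = 1.4 sts per cm.
24.5 × 1.4 = 34.30 sts.
Less 4 edge sts → 30.30 for the repeat.
Next multiple of 12: 36.
Add back 4 edge sts → 40.

Cast on 40 stitches.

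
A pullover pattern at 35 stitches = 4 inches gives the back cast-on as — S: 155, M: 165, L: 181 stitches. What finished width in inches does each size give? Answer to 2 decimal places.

35/4 = 8.75 sts per in.
S: 155 / 8.75 = 17.714 → 17.71 in.
M: 165 / 8.75 = 18.857 → 18.86 in.
L: 181 / 8.75 = 20.686 → 20.69 in.

S 17.71 inches; M 18.86 inches; L 20.69 inches.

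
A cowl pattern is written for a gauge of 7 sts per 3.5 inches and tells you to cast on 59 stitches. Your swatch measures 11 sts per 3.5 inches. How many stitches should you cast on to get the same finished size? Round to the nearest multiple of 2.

Cast on 92 stitches.

Scale factor = 11 / 7 = 1.571.
59 × 11 / 7 = 92.71 sts.
→ 92 sts.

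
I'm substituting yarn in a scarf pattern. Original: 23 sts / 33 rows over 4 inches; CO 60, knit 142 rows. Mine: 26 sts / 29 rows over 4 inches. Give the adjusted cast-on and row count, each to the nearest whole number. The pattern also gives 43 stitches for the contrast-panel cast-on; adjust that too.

Stitches: 60 × 26/23 = 67.83 → 68.
Rows: 142 × 29/33 = 124.79 → 125.
contrast-panel cast-on: 43 × 26/23 = 48.61 → 49.

Cast on 68 stitches; work 125 rows; contrast-panel cast-on 49 stitches.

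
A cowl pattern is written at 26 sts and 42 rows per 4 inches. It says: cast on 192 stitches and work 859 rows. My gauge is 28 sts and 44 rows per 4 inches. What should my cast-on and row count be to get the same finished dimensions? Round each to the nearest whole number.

Stitches: 192 × 28/26 = 206.77 → 207.
Rows: 859 × 44/42 = 899.90 → 900.

Cast on 207 stitches; work 900 rows.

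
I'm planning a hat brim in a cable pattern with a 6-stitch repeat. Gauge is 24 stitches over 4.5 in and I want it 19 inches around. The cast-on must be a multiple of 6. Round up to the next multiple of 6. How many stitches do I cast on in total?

24 / 4.5 = 5.333 sts per inch.
19 × 5.333 = 101.33 sts.
Next multiple of 6: 102.

Cast on 102 stitches.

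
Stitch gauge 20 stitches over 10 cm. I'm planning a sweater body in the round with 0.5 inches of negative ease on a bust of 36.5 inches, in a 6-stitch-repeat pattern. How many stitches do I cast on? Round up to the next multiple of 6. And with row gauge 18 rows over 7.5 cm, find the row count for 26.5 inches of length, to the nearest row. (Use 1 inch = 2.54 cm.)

Finished = 36.5 − 0.5 = 36 inches.
36 inches × 2.54 = 91.44 cm.
20/10 = 2 sts per cm; 91.44 × 2 = 182.88 sts.
Next multiple of 6 → 186.
26.5 inches = 67.31 cm; × 2.4 = 161.54 → 162 rows.

Cast on 186 stitches; work 162 rows.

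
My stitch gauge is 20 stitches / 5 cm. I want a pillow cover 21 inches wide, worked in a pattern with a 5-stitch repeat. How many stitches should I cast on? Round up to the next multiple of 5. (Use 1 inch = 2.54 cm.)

215 stitches.

21 in = 21 × 2.54 = 53.34 cm.
20 / 5 = 4 sts/cm.
53.34 × 4 = 213.36 sts.
→ 215.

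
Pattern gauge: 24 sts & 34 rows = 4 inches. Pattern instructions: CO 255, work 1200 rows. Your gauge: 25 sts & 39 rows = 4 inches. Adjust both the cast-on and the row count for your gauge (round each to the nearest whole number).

Stitches: 255 × 25/24 = 265.62 → 266.
Rows: 1200 × 39/34 = 1376.47 → 1376.

Cast on 266 stitches; work 1376 rows.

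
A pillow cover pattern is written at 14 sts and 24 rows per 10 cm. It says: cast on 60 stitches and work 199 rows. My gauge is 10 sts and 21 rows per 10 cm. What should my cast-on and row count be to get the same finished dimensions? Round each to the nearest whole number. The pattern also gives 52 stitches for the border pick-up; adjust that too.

Stitches: 60 × 10/14 = 42.86 → 43.
Rows: 199 × 21/24 = 174.12 → 174.
border pick-up: 52 × 10/14 = 37.14 → 37.

Cast on 43 stitches; work 174 rows; border pick-up 37 stitches.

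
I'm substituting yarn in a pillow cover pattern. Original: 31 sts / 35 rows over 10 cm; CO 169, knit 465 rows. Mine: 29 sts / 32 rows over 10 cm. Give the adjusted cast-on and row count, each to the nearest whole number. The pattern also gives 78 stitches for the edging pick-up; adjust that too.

Cast on 158 stitches; work 425 rows; edging pick-up 73 stitches.

Stitches: 169 × 29/31 = 158.10 → 158.
Rows: 465 × 32/35 = 425.14 → 425.
edging pick-up: 78 × 29/31 = 72.97 → 73.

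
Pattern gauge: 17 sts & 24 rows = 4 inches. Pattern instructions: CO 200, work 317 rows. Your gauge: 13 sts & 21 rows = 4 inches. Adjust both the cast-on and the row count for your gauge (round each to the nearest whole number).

Cast on 153 stitches; work 277 rows.

Stitches: 200 × 13/17 = 152.94 → 153.
Rows: 317 × 21/24 = 277.38 → 277.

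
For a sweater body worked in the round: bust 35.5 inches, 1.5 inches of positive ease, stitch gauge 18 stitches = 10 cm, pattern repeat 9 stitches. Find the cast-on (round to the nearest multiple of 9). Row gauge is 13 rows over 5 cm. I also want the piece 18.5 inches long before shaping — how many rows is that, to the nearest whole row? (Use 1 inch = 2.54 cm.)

Cast on 171 stitches; work 122 rows.

Finished = 35.5 + 1.5 = 37 inches.
37 inches × 2.54 = 93.98 cm.
18/10 = 1.8 sts per cm; 93.98 × 1.8 = 169.16 sts.
Nearest multiple of 9 → 171.
18.5 inches = 46.99 cm; × 2.6 = 122.17 → 122 rows.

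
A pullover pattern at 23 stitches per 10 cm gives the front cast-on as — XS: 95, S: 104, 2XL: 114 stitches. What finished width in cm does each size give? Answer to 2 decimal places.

23/10 = 2.3 sts per cm.
XS: 95 / 2.3 = 41.304 → 41.30 cm.
S: 104 / 2.3 = 45.217 → 45.22 cm.
2XL: 114 / 2.3 = 49.565 → 49.57 cm.

XS 41.30 cm; S 45.22 cm; 2XL 49.57 cm.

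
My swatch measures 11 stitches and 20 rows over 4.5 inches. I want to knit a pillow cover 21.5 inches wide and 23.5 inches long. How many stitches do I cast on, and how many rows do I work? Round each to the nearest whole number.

Cast on 53 stitches and work 104 rows.

Stitch gauge = 11/4.5 = 2.444 sts/in; 21.5 × 2.444 = 52.56 → 53 sts.
Row gauge = 20/4.5 = 4.444 rows/in; 23.5 × 4.444 = 104.44 → 104 rows.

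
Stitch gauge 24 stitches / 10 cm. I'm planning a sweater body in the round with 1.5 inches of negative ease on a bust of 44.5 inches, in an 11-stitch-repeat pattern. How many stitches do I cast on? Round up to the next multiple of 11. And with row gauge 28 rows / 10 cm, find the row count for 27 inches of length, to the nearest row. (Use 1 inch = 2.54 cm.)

Finished = 44.5 − 1.5 = 43 inches.
43 inches × 2.54 = 109.22 cm.
24/10 = 2.4 sts per cm; 109.22 × 2.4 = 262.13 sts.
Next multiple of 11 → 264.
27 inches = 68.58 cm; × 2.8 = 192.02 → 192 rows.

Cast on 264 stitches; work 192 rows.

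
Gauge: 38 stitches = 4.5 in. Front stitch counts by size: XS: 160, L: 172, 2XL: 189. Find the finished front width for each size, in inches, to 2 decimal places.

XS 18.95 inches; L 20.37 inches; 2XL 22.38 inches.

38/4.5 = 8.444 sts per in.
XS: 160 / 8.444 = 18.947 → 18.95 in.
L: 172 / 8.444 = 20.368 → 20.37 in.
2XL: 189 / 8.444 = 22.382 → 22.38 in.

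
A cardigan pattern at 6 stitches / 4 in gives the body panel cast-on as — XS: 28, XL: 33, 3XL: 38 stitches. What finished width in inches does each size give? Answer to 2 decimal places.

6/4 = 1.5 sts per in.
XS: 28 / 1.5 = 18.667 → 18.67 in.
XL: 33 / 1.5 = 22.000 → 22.00 in.
3XL: 38 / 1.5 = 25.333 → 25.33 in.

XS 18.67 inches; XL 22.00 inches; 3XL 25.33 inches.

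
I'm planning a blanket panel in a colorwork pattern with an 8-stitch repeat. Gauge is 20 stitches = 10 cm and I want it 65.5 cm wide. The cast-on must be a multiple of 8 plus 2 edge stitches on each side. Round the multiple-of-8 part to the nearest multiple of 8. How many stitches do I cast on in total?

CO 132 sts.

20 / 10 = 2 sts per cm.
65.5 × 2 = 131.00 sts.
Less 4 edge sts → 127.00 for the repeat.
Nearest multiple of 8: 128.
Add back 4 edge sts → 132.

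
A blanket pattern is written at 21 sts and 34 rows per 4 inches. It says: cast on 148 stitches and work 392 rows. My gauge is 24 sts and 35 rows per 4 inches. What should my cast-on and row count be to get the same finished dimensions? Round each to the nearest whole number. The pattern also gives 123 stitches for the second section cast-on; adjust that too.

Stitches: 148 × 24/21 = 169.14 → 169.
Rows: 392 × 35/34 = 403.53 → 404.
second section cast-on: 123 × 24/21 = 140.57 → 141.

Cast on 169 stitches; work 404 rows; second section cast-on 141 stitches.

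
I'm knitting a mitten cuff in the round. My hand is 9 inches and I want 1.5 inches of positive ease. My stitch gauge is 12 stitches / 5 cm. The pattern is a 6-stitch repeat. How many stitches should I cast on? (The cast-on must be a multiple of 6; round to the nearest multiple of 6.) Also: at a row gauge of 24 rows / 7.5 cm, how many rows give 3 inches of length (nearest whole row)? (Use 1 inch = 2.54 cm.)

Cast on 66 stitches; work 24 rows.

Finished = 9 + 1.5 = 10.5 inches.
10.5 inches × 2.54 = 26.67 cm.
12/5 = 2.4 sts per cm; 26.67 × 2.4 = 64.01 sts.
Nearest multiple of 6 → 66.
3 inches = 7.62 cm; × 3.2 = 24.38 → 24 rows.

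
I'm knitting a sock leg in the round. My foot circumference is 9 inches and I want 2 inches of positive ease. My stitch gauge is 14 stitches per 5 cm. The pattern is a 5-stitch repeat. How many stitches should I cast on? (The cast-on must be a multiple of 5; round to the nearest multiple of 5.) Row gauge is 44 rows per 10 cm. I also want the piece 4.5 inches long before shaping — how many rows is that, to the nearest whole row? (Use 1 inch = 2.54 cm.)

Finished = 9 + 2 = 11 inches.
11 inches × 2.54 = 27.94 cm.
14/5 = 2.8 sts per cm; 27.94 × 2.8 = 78.23 sts.
Nearest multiple of 5 → 80.
4.5 inches = 11.43 cm; × 4.4 = 50.29 → 50 rows.

Cast on 80 stitches; work 50 rows.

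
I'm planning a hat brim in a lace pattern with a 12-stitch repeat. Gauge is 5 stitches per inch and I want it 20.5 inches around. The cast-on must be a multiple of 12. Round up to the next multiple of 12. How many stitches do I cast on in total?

5 / 1 = 5 sts per inch.
20.5 × 5 = 102.50 sts.
Next multiple of 12: 108.

CO 108 sts.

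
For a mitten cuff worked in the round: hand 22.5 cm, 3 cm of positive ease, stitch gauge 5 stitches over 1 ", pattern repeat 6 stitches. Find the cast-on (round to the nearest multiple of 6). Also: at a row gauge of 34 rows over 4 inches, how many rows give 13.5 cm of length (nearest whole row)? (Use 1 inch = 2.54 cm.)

Cast on 48 stitches; work 45 rows.

Finished = 22.5 + 3 = 25.5 cm.
25.5 cm × 1/2.54 = 10.04 inches.
5/1 = 5 sts per in; 10.04 × 5 = 50.20 sts.
Nearest multiple of 6 → 48.
13.5 cm = 5.31 inches; × 8.5 = 45.18 → 45 rows.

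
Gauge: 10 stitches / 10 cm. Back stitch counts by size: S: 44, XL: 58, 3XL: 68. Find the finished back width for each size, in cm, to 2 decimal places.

S 44.00 cm; XL 58.00 cm; 3XL 68.00 cm.

10/10 = 1 sts per cm.
S: 44 / 1 = 44.000 → 44.00 cm.
XL: 58 / 1 = 58.000 → 58.00 cm.
3XL: 68 / 1 = 68.000 → 68.00 cm.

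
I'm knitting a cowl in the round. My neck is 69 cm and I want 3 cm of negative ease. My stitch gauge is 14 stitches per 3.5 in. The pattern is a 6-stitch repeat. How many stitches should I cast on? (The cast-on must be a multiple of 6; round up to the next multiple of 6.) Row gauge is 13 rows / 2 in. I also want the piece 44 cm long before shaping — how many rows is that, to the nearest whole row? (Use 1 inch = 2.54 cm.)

Cast on 108 stitches; work 113 rows.

Finished = 69 − 3 = 66 cm.
66 cm × 1/2.54 = 25.98 inches.
14/3.5 = 4 sts per in; 25.98 × 4 = 103.94 sts.
Next multiple of 6 → 108.
44 cm = 17.32 inches; × 6.5 = 112.60 → 113 rows.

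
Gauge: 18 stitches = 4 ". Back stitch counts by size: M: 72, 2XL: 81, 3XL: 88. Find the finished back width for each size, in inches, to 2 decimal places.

18/4 = 4.5 sts per in.
M: 72 / 4.5 = 16.000 → 16.00 in.
2XL: 81 / 4.5 = 18.000 → 18.00 in.
3XL: 88 / 4.5 = 19.556 → 19.56 in.

M 16.00 inches; 2XL 18.00 inches; 3XL 19.56 inches.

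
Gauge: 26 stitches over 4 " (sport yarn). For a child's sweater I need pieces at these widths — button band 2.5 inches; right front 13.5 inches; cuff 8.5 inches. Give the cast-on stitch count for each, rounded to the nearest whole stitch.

button band 16; right front 88; cuff 55.

Rate = 26/4 = 6.5 sts per in.
button band: 2.5 × 6.5 = 16.25 → 16.
right front: 13.5 × 6.5 = 87.75 → 88.
cuff: 8.5 × 6.5 = 55.25 → 55.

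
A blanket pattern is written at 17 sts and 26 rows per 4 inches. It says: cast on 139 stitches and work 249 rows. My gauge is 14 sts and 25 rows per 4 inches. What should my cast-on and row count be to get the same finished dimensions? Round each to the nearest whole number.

Cast on 114 stitches; work 239 rows.

Stitches: 139 × 14/17 = 114.47 → 114.
Rows: 249 × 25/26 = 239.42 → 239.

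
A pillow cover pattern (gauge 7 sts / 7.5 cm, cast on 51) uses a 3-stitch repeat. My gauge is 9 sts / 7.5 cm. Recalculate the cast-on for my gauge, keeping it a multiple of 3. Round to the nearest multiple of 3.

Cast on 66 stitches.

51 × 9 / 7 = 65.57.
Nearest multiple of 3: 66.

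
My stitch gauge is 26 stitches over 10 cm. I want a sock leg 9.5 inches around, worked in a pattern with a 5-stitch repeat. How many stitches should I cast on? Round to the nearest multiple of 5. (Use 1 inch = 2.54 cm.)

CO 65 sts.

9.5 in = 9.5 × 2.54 = 24.13 cm.
26 / 10 = 2.6 sts/cm.
24.13 × 2.6 = 62.74 sts.
→ 65.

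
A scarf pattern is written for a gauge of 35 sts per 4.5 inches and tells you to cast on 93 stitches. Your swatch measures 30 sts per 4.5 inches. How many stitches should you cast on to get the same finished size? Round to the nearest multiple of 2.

80 stitches.

Scale factor = 30 / 35 = 0.857.
93 × 30 / 35 = 79.71 sts.
→ 80 sts.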